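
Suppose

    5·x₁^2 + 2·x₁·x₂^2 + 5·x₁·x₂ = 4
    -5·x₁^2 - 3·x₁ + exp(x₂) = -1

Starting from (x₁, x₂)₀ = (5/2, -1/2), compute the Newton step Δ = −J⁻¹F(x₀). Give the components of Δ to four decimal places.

(-1.3042, 1.0328)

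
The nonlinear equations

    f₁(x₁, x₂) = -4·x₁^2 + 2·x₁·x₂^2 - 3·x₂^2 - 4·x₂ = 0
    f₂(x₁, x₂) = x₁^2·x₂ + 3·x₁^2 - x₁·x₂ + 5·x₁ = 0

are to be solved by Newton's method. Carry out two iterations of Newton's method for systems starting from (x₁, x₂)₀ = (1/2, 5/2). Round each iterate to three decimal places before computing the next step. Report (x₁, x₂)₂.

At (1/2, 5/2): F = (-23.500, 2.625).
Jacobian J = [[-8·x₁ + 2·x₂^2, 4·x₁·x₂ - 6·x₂ - 4], [2·x₁·x₂ + 6·x₁ - x₂ + 5, x₁^2 - x₁]].
At the point, J = [[8.500, -14.000], [8.000, -0.250]] (det J = 109.875).
Solving J·Δ = −F gives Δ = (-0.388, -1.914).
Then the next iterate is (x₁, x₂)₁ = (0.112, 0.586).
Round to (0.112, 0.586) and repeat: F = (-3.34744, 0.53935), J = [[-0.20921, -7.25347], [5.21726, -0.09946]].
Δ = (-0.112, -0.458), so (x₁, x₂)₂ = (0.000, 0.128).

(0.000, 0.128)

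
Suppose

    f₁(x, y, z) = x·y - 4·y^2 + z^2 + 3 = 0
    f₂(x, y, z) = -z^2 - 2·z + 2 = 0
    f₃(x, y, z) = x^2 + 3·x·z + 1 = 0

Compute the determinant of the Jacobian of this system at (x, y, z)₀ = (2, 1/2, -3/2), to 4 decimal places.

J = [[y, x - 8·y, 2·z], [0, 0, -2·z - 2], [2·x + 3·z, 0, 3·x]].
At the point, J = [[0.5000, -2.0000, -3.0000], [0.0000, 0.0000, 1.0000], [-0.5000, 0.0000, 6.0000]].
det J = 1.0000.

1.0000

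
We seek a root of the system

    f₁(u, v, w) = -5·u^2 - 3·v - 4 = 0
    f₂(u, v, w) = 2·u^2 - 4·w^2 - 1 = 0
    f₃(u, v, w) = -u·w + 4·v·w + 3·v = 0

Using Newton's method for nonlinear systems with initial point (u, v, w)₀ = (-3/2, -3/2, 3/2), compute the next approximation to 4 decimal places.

(-0.5943, -0.5546, 0.5888)

At (-3/2, -3/2, 3/2): F = (-10.7500, -5.5000, -11.2500).
Jacobian J = [[-10·u, -3, 0], [4·u, 0, -8·w], [-w, 4·w + 3, -u + 4·v]].
At the point, J = [[15.0000, -3.0000, 0.0000], [-6.0000, 0.0000, -12.0000], [-1.5000, 9.0000, -4.5000]] (det J = 1647.0000).
Solving J·Δ = −F gives Δ = (0.9057, 0.9454, -0.9112).
Then the next iterate is (u, v, w)₁ = (-0.5943, -0.5546, 0.5888).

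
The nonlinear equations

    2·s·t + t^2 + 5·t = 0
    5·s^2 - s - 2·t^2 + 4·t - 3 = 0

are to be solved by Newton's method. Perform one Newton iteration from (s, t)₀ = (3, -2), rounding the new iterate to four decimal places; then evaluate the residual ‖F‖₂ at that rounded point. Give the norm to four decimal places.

5.8445

At (3, -2): F = (-18.0000, 23.0000).
Jacobian J = [[2·t, 2·s + 2·t + 5], [10·s - 1, -4·t + 4]].
At the point, J = [[-4.0000, 7.0000], [29.0000, 12.0000]] (det J = -251.0000).
Solving J·Δ = −F gives Δ = (-1.5020, 1.7131).
Then the next iterate is (s, t)₁ = (1.4980, -0.2869).
Re-evaluating at (1.4980, -0.2869): F = (-2.211741, 5.409797), so ‖F‖₂ = 5.8445.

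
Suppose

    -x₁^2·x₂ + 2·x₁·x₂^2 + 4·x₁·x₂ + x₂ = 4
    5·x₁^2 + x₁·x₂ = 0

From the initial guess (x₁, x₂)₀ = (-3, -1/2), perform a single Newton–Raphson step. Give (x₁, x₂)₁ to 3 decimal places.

(-1.458, -0.674)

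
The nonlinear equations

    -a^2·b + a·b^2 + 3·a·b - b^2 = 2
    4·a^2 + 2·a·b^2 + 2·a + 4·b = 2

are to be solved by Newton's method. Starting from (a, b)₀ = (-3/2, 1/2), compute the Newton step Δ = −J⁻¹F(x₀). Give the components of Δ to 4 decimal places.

(0.5030, -0.4719)

At (-3/2, 1/2): F = (-6.0000, 5.2500).
Jacobian J = [[-2·a·b + b^2 + 3·b, -a^2 + 2·a·b + 3·a - 2·b], [8·a + 2·b^2 + 2, 4·a·b + 4]].
At the point, J = [[3.2500, -9.2500], [-9.5000, 1.0000]] (det J = -84.6250).
Solving J·Δ = −F gives Δ = (0.5030, -0.4719).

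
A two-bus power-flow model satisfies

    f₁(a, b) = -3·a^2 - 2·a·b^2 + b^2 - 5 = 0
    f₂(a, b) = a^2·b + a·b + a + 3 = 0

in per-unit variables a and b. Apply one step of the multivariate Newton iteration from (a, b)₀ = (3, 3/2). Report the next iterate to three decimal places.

(1.369, 1.063)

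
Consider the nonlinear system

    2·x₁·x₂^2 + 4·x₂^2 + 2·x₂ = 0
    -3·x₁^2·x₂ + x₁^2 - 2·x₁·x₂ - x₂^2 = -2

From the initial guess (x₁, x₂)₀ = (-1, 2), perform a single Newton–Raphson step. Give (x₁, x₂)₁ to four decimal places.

(-1.3000, 1.0400)

At (-1, 2): F = (12.0000, -3.0000).
Jacobian J = [[2·x₂^2, 4·x₁·x₂ + 8·x₂ + 2], [-6·x₁·x₂ + 2·x₁ - 2·x₂, -3·x₁^2 - 2·x₁ - 2·x₂]].
At the point, J = [[8.0000, 10.0000], [6.0000, -5.0000]] (det J = -100.0000).
Solving J·Δ = −F gives Δ = (-0.3000, -0.9600).
Then the next iterate is (x₁, x₂)₁ = (-1.3000, 1.0400).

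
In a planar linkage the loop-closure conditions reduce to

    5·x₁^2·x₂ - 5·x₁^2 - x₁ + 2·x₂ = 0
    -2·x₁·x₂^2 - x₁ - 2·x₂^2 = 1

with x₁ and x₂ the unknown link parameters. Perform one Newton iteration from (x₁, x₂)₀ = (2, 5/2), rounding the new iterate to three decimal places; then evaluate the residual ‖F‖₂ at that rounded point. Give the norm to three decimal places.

12.188

At (2, 5/2): F = (33.000, -40.500).
Jacobian J = [[10·x₁·x₂ - 10·x₁ - 1, 5·x₁^2 + 2], [-2·x₂^2 - 1, -4·x₁·x₂ - 4·x₂]].
At the point, J = [[29.000, 22.000], [-13.500, -30.000]] (det J = -573.000).
Solving J·Δ = −F gives Δ = (-0.173, -1.272).
Then the next iterate is (x₁, x₂)₁ = (1.827, 1.228).
Re-evaluating at (1.827, 1.228): F = (4.43424, -11.35314), so ‖F‖₂ = 12.188.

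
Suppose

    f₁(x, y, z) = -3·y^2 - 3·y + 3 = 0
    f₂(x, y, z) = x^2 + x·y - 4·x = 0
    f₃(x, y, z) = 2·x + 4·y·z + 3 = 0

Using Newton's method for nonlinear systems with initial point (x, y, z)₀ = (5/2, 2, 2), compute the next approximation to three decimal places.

At (5/2, 2, 2): F = (-15.000, 1.250, 24.000).
Jacobian J = [[0, -6·y - 3, 0], [2·x + y - 4, x, 0], [2, 4·z, 4·y]].
At the point, J = [[0.000, -15.000, 0.000], [3.000, 2.500, 0.000], [2.000, 8.000, 8.000]] (det J = 360.000).
Solving J·Δ = −F gives Δ = (0.417, -1.000, -2.104).
Then the next iterate is (x, y, z)₁ = (2.917, 1.000, -0.104).

(2.917, 1.000, -0.104)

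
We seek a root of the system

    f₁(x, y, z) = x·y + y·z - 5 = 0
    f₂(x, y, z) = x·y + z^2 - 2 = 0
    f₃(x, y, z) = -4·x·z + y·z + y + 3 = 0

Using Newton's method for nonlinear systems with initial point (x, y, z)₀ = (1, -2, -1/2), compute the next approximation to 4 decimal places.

(-2.1500, -5.2000, -1.1500)

At (1, -2, -1/2): F = (-6.0000, -3.7500, 4.0000).
Jacobian J = [[y, x + z, y], [y, x, 2·z], [-4·z, z + 1, -4·x + y]].
At the point, J = [[-2.0000, 0.5000, -2.0000], [-2.0000, 1.0000, -1.0000], [2.0000, 0.5000, -6.0000]] (det J = 10.0000).
Solving J·Δ = −F gives Δ = (-3.1500, -3.2000, -0.6500).
Then the next iterate is (x, y, z)₁ = (-2.1500, -5.2000, -1.1500).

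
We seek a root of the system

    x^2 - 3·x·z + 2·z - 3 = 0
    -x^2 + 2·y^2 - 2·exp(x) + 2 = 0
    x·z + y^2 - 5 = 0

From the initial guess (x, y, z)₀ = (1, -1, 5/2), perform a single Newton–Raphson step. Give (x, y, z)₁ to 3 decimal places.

(7.657, -13.986, -38.614)

At (1, -1, 5/2): F = (-4.500, -2.43656, -1.500).
Jacobian J = [[2·x - 3·z, 0, -3·x + 2], [-2·x - 2·exp(x), 4·y, 0], [z, 2·y, x]].
At the point, J = [[-5.500, 0.000, -1.000], [-7.43656, -4.000, 0.000], [2.500, -2.000, 1.000]] (det J = -2.87313).
Solving J·Δ = −F gives Δ = (6.657, -12.986, -41.114).
Then the next iterate is (x, y, z)₁ = (7.657, -13.986, -38.614).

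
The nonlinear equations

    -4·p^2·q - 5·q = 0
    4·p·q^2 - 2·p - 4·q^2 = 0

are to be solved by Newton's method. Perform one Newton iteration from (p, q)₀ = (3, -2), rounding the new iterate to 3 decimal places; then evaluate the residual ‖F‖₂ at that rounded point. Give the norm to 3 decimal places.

At (3, -2): F = (82.000, 26.000).
Jacobian J = [[-8·p·q, -4·p^2 - 5], [4·q^2 - 2, 8·p·q - 8·q]].
At the point, J = [[48.000, -41.000], [14.000, -32.000]] (det J = -962.000).
Solving J·Δ = −F gives Δ = (-1.620, 0.104).
Then the next iterate is (p, q)₁ = (1.380, -1.896).
Re-evaluating at (1.380, -1.896): F = (23.92297, 2.70412), so ‖F‖₂ = 24.075.

24.075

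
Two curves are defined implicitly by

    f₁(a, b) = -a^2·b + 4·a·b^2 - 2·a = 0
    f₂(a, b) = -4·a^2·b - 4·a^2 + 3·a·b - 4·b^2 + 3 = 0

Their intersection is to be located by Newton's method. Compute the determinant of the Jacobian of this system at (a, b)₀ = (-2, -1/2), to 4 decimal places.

28.0000

J = [[-2·a·b + 4·b^2 - 2, -a^2 + 8·a·b], [-8·a·b - 8·a + 3·b, -4·a^2 + 3·a - 8·b]].
At the point, J = [[-3.0000, 4.0000], [6.5000, -18.0000]].
det J = 28.0000.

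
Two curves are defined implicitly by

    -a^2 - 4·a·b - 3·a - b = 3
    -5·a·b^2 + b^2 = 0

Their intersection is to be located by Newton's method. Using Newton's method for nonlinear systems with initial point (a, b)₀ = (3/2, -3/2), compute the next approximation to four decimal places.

At (3/2, -3/2): F = (0.7500, -14.6250).
Jacobian J = [[-2·a - 4·b - 3, -4·a - 1], [-5·b^2, -10·a·b + 2·b]].
At the point, J = [[0.0000, -7.0000], [-11.2500, 19.5000]] (det J = -78.7500).
Solving J·Δ = −F gives Δ = (-1.1143, 0.1071).
Then the next iterate is (a, b)₁ = (0.3857, -1.3929).

(0.3857, -1.3929)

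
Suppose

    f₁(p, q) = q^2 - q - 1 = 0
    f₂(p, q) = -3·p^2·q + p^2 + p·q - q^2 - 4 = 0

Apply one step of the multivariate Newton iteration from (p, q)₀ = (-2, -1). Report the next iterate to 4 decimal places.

(-1.4706, -0.6667)

At (-2, -1): F = (1.0000, 13.0000).
Jacobian J = [[0, 2·q - 1], [-6·p·q + 2·p + q, -3·p^2 + p - 2·q]].
At the point, J = [[0.0000, -3.0000], [-17.0000, -12.0000]] (det J = -51.0000).
Solving J·Δ = −F gives Δ = (0.5294, 0.3333).
Then the next iterate is (p, q)₁ = (-1.4706, -0.6667).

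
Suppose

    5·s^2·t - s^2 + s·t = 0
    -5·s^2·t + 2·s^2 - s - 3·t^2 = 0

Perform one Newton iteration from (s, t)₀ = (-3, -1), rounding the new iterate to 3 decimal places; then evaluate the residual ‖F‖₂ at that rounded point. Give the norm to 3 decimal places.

19.190

At (-3, -1): F = (-51.000, 63.000).
Jacobian J = [[10·s·t - 2·s + t, 5·s^2 + s], [-10·s·t + 4·s - 1, -5·s^2 - 6·t]].
At the point, J = [[35.000, 42.000], [-43.000, -39.000]] (det J = 441.000).
Solving J·Δ = −F gives Δ = (1.490, -0.027).
Then the next iterate is (s, t)₁ = (-1.510, -1.027).
Re-evaluating at (-1.510, -1.027): F = (-12.43764, 14.61433), so ‖F‖₂ = 19.190.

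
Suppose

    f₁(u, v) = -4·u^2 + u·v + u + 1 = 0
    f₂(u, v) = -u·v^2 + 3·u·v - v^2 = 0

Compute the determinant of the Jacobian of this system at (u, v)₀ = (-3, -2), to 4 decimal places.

-421.0000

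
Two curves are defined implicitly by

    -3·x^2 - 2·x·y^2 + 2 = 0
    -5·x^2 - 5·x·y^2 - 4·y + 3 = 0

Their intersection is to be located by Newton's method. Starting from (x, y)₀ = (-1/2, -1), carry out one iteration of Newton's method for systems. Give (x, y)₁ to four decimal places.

At (-1/2, -1): F = (2.2500, 8.2500).
Jacobian J = [[-6·x - 2·y^2, -4·x·y], [-10·x - 5·y^2, -10·x·y - 4]].
At the point, J = [[1.0000, -2.0000], [0.0000, -9.0000]] (det J = -9.0000).
Solving J·Δ = −F gives Δ = (-0.4167, 0.9167).
Then the next iterate is (x, y)₁ = (-0.9167, -0.0833).

(-0.9167, -0.0833)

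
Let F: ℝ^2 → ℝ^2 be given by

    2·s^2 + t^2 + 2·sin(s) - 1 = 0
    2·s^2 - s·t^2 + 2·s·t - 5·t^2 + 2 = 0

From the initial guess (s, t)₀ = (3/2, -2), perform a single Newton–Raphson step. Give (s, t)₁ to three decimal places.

(0.481, -1.191)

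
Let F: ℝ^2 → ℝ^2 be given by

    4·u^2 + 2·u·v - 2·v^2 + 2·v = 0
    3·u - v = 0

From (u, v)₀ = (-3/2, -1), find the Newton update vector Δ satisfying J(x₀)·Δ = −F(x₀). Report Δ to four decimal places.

At (-3/2, -1): F = (8.0000, -3.5000).
Jacobian J = [[8·u + 2·v, 2·u - 4·v + 2], [3, -1]].
At the point, J = [[-14.0000, 3.0000], [3.0000, -1.0000]] (det J = 5.0000).
Solving J·Δ = −F gives Δ = (-0.5000, -5.0000).

(-0.5000, -5.0000)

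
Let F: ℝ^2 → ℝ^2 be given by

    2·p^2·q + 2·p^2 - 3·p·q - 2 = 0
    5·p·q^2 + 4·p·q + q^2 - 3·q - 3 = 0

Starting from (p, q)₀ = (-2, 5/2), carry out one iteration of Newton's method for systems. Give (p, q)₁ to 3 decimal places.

(-1.233, 1.516)

At (-2, 5/2): F = (41.000, -86.750).
Jacobian J = [[4·p·q + 4·p - 3·q, 2·p^2 - 3·p], [5·q^2 + 4·q, 10·p·q + 4·p + 2·q - 3]].
At the point, J = [[-35.500, 14.000], [41.250, -56.000]] (det J = 1410.500).
Solving J·Δ = −F gives Δ = (0.767, -0.984).
Then the next iterate is (p, q)₁ = (-1.233, 1.516).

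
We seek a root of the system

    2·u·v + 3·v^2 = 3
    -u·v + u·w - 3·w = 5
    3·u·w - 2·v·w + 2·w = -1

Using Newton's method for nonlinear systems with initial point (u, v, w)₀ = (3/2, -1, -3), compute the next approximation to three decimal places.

At (3/2, -1, -3): F = (-3.000, 1.000, -24.500).
Jacobian J = [[2·v, 2·u + 6·v, 0], [-v + w, -u, u - 3], [3·w, -2·w, 3·u - 2·v + 2]].
At the point, J = [[-2.000, -3.000, 0.000], [-2.000, -1.500, -1.500], [-9.000, 6.000, 8.500]] (det J = -84.000).
Solving J·Δ = −F gives Δ = (-0.875, -0.417, 2.250).
Then the next iterate is (u, v, w)₁ = (0.625, -1.417, -0.750).

(0.625, -1.417, -0.750)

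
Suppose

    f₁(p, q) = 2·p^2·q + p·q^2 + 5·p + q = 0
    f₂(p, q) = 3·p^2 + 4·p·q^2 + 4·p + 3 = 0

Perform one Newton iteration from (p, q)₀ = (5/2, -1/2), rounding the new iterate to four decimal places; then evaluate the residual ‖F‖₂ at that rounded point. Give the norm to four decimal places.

At (5/2, -1/2): F = (6.3750, 34.2500).
Jacobian J = [[4·p·q + q^2 + 5, 2·p^2 + 2·p·q + 1], [6·p + 4·q^2 + 4, 8·p·q]].
At the point, J = [[0.2500, 11.0000], [20.0000, -10.0000]] (det J = -222.5000).
Solving J·Δ = −F gives Δ = (-1.9798, -0.5346).
Then the next iterate is (p, q)₁ = (0.5202, -1.0346).
Re-evaluating at (0.5202, -1.0346): F = (1.563278, 8.119907), so ‖F‖₂ = 8.2690.

8.2690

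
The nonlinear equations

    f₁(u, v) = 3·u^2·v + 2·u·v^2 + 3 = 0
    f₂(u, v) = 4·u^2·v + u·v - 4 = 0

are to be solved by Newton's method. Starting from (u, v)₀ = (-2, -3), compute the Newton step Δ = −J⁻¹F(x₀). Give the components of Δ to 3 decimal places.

At (-2, -3): F = (-69.000, -46.000).
Jacobian J = [[6·u·v + 2·v^2, 3·u^2 + 4·u·v], [8·u·v + v, 4·u^2 + u]].
At the point, J = [[54.000, 36.000], [45.000, 14.000]] (det J = -864.000).
Solving J·Δ = −F gives Δ = (0.799, 0.719).

(0.799, 0.719)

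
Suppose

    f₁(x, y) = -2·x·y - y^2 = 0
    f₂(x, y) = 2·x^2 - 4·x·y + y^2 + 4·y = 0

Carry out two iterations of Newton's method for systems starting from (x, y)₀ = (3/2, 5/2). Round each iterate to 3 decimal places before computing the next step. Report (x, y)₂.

(0.426, 0.475)

At (3/2, 5/2): F = (-13.750, 5.750).
Jacobian J = [[-2·y, -2·x - 2·y], [4·x - 4·y, -4·x + 2·y + 4]].
At the point, J = [[-5.000, -8.000], [-4.000, 3.000]] (det J = -47.000).
Solving J·Δ = −F gives Δ = (0.101, -1.782).
Then the next iterate is (x, y)₁ = (1.601, 0.718).
Round to (1.601, 0.718) and repeat: F = (-2.81456, 3.91585), J = [[-1.436, -4.638], [3.532, -0.968]].
Δ = (-1.175, -0.243), so (x, y)₂ = (0.426, 0.475).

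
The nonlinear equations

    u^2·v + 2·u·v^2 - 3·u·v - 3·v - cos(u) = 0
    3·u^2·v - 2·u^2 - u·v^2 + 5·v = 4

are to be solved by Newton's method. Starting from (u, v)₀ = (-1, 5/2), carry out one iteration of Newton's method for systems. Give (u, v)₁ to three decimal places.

At (-1, 5/2): F = (-10.54030, 20.250).
Jacobian J = [[2·u·v + 2·v^2 - 3·v + sin(u), u^2 + 4·u·v - 3·u - 3], [6·u·v - 4·u - v^2, 3·u^2 - 2·u·v + 5]].
At the point, J = [[-0.84147, -9.000], [-17.250, 13.000]] (det J = -166.18912).
Solving J·Δ = −F gives Δ = (0.272, -1.197).
Then the next iterate is (u, v)₁ = (-0.728, 1.303).

(-0.728, 1.303)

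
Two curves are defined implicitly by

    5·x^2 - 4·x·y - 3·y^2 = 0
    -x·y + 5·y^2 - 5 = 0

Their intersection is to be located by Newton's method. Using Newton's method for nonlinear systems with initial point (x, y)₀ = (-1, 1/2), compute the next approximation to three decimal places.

(-0.430, 1.089)

At (-1, 1/2): F = (6.250, -3.250).
Jacobian J = [[10·x - 4·y, -4·x - 6·y], [-y, -x + 10·y]].
At the point, J = [[-12.000, 1.000], [-0.500, 6.000]] (det J = -71.500).
Solving J·Δ = −F gives Δ = (0.570, 0.589).
Then the next iterate is (x, y)₁ = (-0.430, 1.089).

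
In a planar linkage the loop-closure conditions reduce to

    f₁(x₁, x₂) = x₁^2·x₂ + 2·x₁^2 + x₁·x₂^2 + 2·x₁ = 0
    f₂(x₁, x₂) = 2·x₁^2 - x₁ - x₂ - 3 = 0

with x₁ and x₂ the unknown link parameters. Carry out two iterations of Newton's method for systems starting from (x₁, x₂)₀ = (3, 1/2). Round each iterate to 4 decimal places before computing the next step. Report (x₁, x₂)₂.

At (3, 1/2): F = (29.2500, 11.5000).
Jacobian J = [[2·x₁·x₂ + 4·x₁ + x₂^2 + 2, x₁^2 + 2·x₁·x₂], [4·x₁ - 1, -1]].
At the point, J = [[17.2500, 12.0000], [11.0000, -1.0000]] (det J = -149.2500).
Solving J·Δ = −F gives Δ = (-1.1206, -0.8266).
Then the next iterate is (x₁, x₂)₁ = (1.8794, -0.3266).
Round to (1.8794, -0.3266) and repeat: F = (9.869961, 2.511489), J = [[8.396643, 2.304520], [6.5176, -1.0000]].
Δ = (-0.6687, -1.8466), so (x₁, x₂)₂ = (1.2107, -2.1732).

(1.2107, -2.1732)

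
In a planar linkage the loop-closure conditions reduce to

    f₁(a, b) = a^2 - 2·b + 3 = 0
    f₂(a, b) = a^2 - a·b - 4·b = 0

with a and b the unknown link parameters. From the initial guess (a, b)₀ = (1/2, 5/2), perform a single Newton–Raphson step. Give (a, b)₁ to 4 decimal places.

(-1.3833, 0.6833)

At (1/2, 5/2): F = (-1.7500, -11.0000).
Jacobian J = [[2·a, -2], [2·a - b, -a - 4]].
At the point, J = [[1.0000, -2.0000], [-1.5000, -4.5000]] (det J = -7.5000).
Solving J·Δ = −F gives Δ = (-1.8833, -1.8167).
Then the next iterate is (a, b)₁ = (-1.3833, 0.6833).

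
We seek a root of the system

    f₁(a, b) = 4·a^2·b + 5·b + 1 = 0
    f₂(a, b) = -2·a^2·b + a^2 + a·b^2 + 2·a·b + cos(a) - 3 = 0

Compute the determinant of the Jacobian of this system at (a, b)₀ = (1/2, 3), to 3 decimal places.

-15.123

J = [[8·a·b, 4·a^2 + 5], [-4·a·b + 2·a + b^2 + 2·b - sin(a), -2·a^2 + 2·a·b + 2·a]].
At the point, J = [[12.000, 6.000], [9.52057, 3.500]].
det J = -15.123.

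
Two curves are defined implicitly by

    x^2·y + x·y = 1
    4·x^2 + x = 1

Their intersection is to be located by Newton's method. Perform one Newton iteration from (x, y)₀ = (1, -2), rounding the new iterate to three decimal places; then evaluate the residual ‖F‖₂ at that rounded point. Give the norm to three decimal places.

1.894

At (1, -2): F = (-5.000, 4.000).
Jacobian J = [[2·x·y + y, x^2 + x], [8·x + 1, 0]].
At the point, J = [[-6.000, 2.000], [9.000, 0.000]] (det J = -18.000).
Solving J·Δ = −F gives Δ = (-0.444, 1.167).
Then the next iterate is (x, y)₁ = (0.556, -0.833).
Re-evaluating at (0.556, -0.833): F = (-1.72066, 0.79254), so ‖F‖₂ = 1.894.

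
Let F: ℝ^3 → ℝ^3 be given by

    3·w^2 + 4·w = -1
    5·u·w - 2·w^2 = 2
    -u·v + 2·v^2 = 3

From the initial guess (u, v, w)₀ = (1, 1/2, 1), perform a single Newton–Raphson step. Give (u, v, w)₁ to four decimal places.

At (1, 1/2, 1): F = (8.0000, 1.0000, -3.0000).
Jacobian J = [[0, 0, 6·w + 4], [5·w, 0, 5·u - 4·w], [-v, -u + 4·v, 0]].
At the point, J = [[0.0000, 0.0000, 10.0000], [5.0000, 0.0000, 1.0000], [-0.5000, 1.0000, 0.0000]] (det J = 50.0000).
Solving J·Δ = −F gives Δ = (-0.0400, 2.9800, -0.8000).
Then the next iterate is (u, v, w)₁ = (0.9600, 3.4800, 0.2000).

(0.9600, 3.4800, 0.2000)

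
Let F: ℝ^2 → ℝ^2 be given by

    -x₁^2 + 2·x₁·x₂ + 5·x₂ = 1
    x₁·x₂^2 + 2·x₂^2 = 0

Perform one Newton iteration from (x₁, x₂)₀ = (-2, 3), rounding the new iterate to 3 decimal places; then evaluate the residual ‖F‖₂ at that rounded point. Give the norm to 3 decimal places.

At (-2, 3): F = (-2.000, 0.000).
Jacobian J = [[-2·x₁ + 2·x₂, 2·x₁ + 5], [x₂^2, 2·x₁·x₂ + 4·x₂]].
At the point, J = [[10.000, 1.000], [9.000, 0.000]] (det J = -9.000).
Solving J·Δ = −F gives Δ = (0.000, 2.000).
Then the next iterate is (x₁, x₂)₁ = (-2.000, 5.000).
Re-evaluating at (-2.000, 5.000): F = (0.000, 0.000), so ‖F‖₂ = 0.000.

0.000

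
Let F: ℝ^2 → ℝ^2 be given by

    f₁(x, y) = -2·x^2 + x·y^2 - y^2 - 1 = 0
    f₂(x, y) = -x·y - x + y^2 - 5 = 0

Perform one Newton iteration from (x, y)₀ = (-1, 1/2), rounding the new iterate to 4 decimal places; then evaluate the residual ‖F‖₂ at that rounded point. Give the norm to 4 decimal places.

At (-1, 1/2): F = (-3.5000, -3.2500).
Jacobian J = [[-4·x + y^2, 2·x·y - 2·y], [-y - 1, -x + 2·y]].
At the point, J = [[4.2500, -2.0000], [-1.5000, 2.0000]] (det J = 5.5000).
Solving J·Δ = −F gives Δ = (2.4545, 3.4659).
Then the next iterate is (x, y)₁ = (1.4545, 3.9659).
Re-evaluating at (1.4545, 3.9659): F = (1.917400, 3.505461), so ‖F‖₂ = 3.9956.

3.9956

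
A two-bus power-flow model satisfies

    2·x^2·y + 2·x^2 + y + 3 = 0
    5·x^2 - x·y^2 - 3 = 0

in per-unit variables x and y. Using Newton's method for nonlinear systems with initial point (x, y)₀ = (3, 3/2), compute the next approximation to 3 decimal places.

At (3, 3/2): F = (49.500, 35.250).
Jacobian J = [[4·x·y + 4·x, 2·x^2 + 1], [10·x - y^2, -2·x·y]].
At the point, J = [[30.000, 19.000], [27.750, -9.000]] (det J = -797.250).
Solving J·Δ = −F gives Δ = (-1.399, -0.397).
Then the next iterate is (x, y)₁ = (1.601, 1.103).

(1.601, 1.103)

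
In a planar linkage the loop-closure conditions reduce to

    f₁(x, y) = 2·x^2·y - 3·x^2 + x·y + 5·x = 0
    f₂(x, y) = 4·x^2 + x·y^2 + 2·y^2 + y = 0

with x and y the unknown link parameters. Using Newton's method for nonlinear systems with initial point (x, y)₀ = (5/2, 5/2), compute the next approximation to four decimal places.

(8.2143, -6.2500)

At (5/2, 5/2): F = (31.2500, 55.6250).
Jacobian J = [[4·x·y - 6·x + y + 5, 2·x^2 + x], [8·x + y^2, 2·x·y + 4·y + 1]].
At the point, J = [[17.5000, 15.0000], [26.2500, 23.5000]] (det J = 17.5000).
Solving J·Δ = −F gives Δ = (5.7143, -8.7500).
Then the next iterate is (x, y)₁ = (8.2143, -6.2500).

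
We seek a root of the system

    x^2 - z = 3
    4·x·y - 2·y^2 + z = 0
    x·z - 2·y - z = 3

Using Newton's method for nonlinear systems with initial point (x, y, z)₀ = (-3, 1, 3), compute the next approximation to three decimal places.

(-1.972, 0.372, -0.165)

At (-3, 1, 3): F = (3.000, -11.000, -17.000).
Jacobian J = [[2·x, 0, -1], [4·y, 4·x - 4·y, 1], [z, -2, x - 1]].
At the point, J = [[-6.000, 0.000, -1.000], [4.000, -16.000, 1.000], [3.000, -2.000, -4.000]] (det J = -436.000).
Solving J·Δ = −F gives Δ = (1.028, -0.628, -3.165).
Then the next iterate is (x, y, z)₁ = (-1.972, 0.372, -0.165).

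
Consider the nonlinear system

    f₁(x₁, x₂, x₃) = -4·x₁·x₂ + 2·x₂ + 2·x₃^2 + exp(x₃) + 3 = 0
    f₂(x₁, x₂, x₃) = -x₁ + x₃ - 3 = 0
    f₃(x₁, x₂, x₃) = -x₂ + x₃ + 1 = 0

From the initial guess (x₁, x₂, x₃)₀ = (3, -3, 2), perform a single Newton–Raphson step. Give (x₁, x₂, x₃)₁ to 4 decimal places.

At (3, -3, 2): F = (48.389056, -4.0000, 6.0000).
Jacobian J = [[-4·x₂, -4·x₁ + 2, 4·x₃ + exp(x₃)], [-1, 0, 1], [0, -1, 1]].
At the point, J = [[12.0000, -10.0000, 15.389056], [-1.0000, 0.0000, 1.0000], [0.0000, -1.0000, 1.0000]] (det J = 17.389056).
Solving J·Δ = −F gives Δ = (-0.5719, 9.4281, 3.4281).
Then the next iterate is (x₁, x₂, x₃)₁ = (2.4281, 6.4281, 5.4281).

(2.4281, 6.4281, 5.4281)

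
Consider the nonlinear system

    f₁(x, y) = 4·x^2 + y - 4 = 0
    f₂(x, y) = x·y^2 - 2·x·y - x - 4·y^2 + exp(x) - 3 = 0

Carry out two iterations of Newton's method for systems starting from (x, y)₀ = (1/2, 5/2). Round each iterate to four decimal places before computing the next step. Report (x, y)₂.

(0.9633, 0.2884)

At (1/2, 5/2): F = (-0.5000, -26.226279).
Jacobian J = [[8·x, 1], [y^2 - 2·y + exp(x) - 1, 2·x·y - 2·x - 8·y]].
At the point, J = [[4.0000, 1.0000], [1.898721, -18.5000]] (det J = -75.898721).
Solving J·Δ = −F gives Δ = (0.4674, -1.3697).
Then the next iterate is (x, y)₁ = (0.9674, 1.1303).
Round to (0.9674, 1.1303) and repeat: F = (0.873751, -7.397593), J = [[7.7392, 1.0000], [0.648073, -8.790296]].
Δ = (-0.0041, -0.8419), so (x, y)₂ = (0.9633, 0.2884).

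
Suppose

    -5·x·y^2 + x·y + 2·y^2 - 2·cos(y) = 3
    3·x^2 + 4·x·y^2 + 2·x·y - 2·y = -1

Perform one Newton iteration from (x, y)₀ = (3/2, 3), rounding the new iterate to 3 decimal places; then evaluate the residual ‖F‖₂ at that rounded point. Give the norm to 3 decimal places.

7389.572

At (3/2, 3): F = (-46.02002, 64.750).
Jacobian J = [[-5·y^2 + y, -10·x·y + x + 4·y + 2·sin(y)], [6·x + 4·y^2 + 2·y, 8·x·y + 2·x - 2]].
At the point, J = [[-42.000, -31.21776], [51.000, 37.000]] (det J = 38.10576).
Solving J·Δ = −F gives Δ = (-8.361, 9.775).
Then the next iterate is (x, y)₁ = (-6.861, 12.775).
Re-evaluating at (-6.861, 12.775): F = (5832.39278, -4537.50654), so ‖F‖₂ = 7389.572.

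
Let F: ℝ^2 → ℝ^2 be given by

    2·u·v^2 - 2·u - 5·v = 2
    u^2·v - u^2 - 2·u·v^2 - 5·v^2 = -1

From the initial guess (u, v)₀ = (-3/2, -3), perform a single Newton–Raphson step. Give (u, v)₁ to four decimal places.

At (-3/2, -3): F = (-11.0000, -26.0000).
Jacobian J = [[2·v^2 - 2, 4·u·v - 5], [2·u·v - 2·u - 2·v^2, u^2 - 4·u·v - 10·v]].
At the point, J = [[16.0000, 13.0000], [-6.0000, 14.2500]] (det J = 306.0000).
Solving J·Δ = −F gives Δ = (-0.5923, 1.5752).
Then the next iterate is (u, v)₁ = (-2.0923, -1.4248).

(-2.0923, -1.4248)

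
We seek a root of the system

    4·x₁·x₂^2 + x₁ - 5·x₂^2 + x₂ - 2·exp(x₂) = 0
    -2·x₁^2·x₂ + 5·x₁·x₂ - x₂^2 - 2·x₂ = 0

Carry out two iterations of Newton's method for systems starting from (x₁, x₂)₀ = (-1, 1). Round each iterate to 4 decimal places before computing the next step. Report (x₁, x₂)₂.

At (-1, 1): F = (-14.436564, -10.0000).
Jacobian J = [[4·x₂^2 + 1, 8·x₁·x₂ - 10·x₂ - 2·exp(x₂) + 1], [-4·x₁·x₂ + 5·x₂, -2·x₁^2 + 5·x₁ - 2·x₂ - 2]].
At the point, J = [[5.0000, -22.436564], [9.0000, -11.0000]] (det J = 146.929073).
Solving J·Δ = −F gives Δ = (0.4462, -0.5440).
Then the next iterate is (x₁, x₂)₁ = (-0.5538, 0.4560).
Round to (-0.5538, 0.4560) and repeat: F = (-4.753601, -2.662305), J = [[1.831744, -8.735763], [3.290131, -6.294389]].
Δ = (-0.3872, -0.6253), so (x₁, x₂)₂ = (-0.9410, -0.1693).

(-0.9410, -0.1693)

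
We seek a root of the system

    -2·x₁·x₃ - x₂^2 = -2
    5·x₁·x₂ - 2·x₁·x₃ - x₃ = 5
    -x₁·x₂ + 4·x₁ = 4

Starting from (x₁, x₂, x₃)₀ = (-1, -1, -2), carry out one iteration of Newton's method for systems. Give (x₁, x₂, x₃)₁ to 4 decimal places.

At (-1, -1, -2): F = (-3.0000, -2.0000, -9.0000).
Jacobian J = [[-2·x₃, -2·x₂, -2·x₁], [5·x₂ - 2·x₃, 5·x₁, -2·x₁ - 1], [-x₂ + 4, -x₁, 0]].
At the point, J = [[4.0000, 2.0000, 2.0000], [-1.0000, -5.0000, 1.0000], [5.0000, 1.0000, 0.0000]] (det J = 54.0000).
Solving J·Δ = −F gives Δ = (2.0185, -1.0926, -1.4444).
Then the next iterate is (x₁, x₂, x₃)₁ = (1.0185, -2.0926, -3.4444).

(1.0185, -2.0926, -3.4444)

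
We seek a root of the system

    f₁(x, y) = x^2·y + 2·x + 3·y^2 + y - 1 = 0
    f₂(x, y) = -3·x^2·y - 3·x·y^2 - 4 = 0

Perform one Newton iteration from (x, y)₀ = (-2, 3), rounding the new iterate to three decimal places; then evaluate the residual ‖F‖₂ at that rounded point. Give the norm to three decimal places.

11.892

At (-2, 3): F = (37.000, 14.000).
Jacobian J = [[2·x·y + 2, x^2 + 6·y + 1], [-6·x·y - 3·y^2, -3·x^2 - 6·x·y]].
At the point, J = [[-10.000, 23.000], [9.000, 24.000]] (det J = -447.000).
Solving J·Δ = −F gives Δ = (1.266, -1.058).
Then the next iterate is (x, y)₁ = (-0.734, 1.942).
Re-evaluating at (-0.734, 1.942): F = (11.83436, 1.16575), so ‖F‖₂ = 11.892.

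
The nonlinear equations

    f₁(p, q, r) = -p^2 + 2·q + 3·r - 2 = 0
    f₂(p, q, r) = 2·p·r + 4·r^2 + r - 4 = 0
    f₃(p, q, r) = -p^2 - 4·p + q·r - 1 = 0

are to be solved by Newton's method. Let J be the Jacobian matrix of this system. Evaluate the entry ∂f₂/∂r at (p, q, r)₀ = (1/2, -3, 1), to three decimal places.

10.000

∂f₂/∂r = 2·p + 8·r + 1.
At (1/2, -3, 1) this is 10.000.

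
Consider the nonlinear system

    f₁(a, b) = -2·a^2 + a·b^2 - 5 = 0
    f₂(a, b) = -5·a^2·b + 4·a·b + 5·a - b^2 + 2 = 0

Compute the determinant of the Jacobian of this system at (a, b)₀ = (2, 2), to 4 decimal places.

280.0000

J = [[-4·a + b^2, 2·a·b], [-10·a·b + 4·b + 5, -5·a^2 + 4·a - 2·b]].
At the point, J = [[-4.0000, 8.0000], [-27.0000, -16.0000]].
det J = 280.0000.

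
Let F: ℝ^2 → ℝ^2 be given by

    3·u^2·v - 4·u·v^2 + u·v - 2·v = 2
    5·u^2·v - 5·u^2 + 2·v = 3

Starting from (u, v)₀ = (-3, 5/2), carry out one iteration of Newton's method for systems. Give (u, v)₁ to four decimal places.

(-3.6126, 0.4348)

At (-3, 5/2): F = (128.0000, 69.5000).
Jacobian J = [[6·u·v - 4·v^2 + v, 3·u^2 - 8·u·v + u - 2], [10·u·v - 10·u, 5·u^2 + 2]].
At the point, J = [[-67.5000, 82.0000], [-45.0000, 47.0000]] (det J = 517.5000).
Solving J·Δ = −F gives Δ = (-0.6126, -2.0652).
Then the next iterate is (u, v)₁ = (-3.6126, 0.4348).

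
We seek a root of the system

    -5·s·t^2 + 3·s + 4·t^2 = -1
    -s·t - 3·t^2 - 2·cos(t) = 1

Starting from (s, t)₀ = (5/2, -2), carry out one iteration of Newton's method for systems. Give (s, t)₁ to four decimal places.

(2.7408, -1.1296)

At (5/2, -2): F = (-25.5000, -7.167706).
Jacobian J = [[-5·t^2 + 3, -10·s·t + 8·t], [-t, -s - 6·t + 2·sin(t)]].
At the point, J = [[-17.0000, 34.0000], [2.0000, 7.681405]] (det J = -198.583887).
Solving J·Δ = −F gives Δ = (0.2408, 0.8704).
Then the next iterate is (s, t)₁ = (2.7408, -1.1296).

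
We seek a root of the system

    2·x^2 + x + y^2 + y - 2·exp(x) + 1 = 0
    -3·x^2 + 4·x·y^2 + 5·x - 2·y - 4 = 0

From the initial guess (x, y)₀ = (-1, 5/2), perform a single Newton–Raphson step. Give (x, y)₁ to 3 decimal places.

At (-1, 5/2): F = (10.01424, -42.000).
Jacobian J = [[4·x - 2·exp(x) + 1, 2·y + 1], [-6·x + 4·y^2 + 5, 8·x·y - 2]].
At the point, J = [[-3.73576, 6.000], [36.000, -22.000]] (det J = -133.81330).
Solving J·Δ = −F gives Δ = (0.237, -1.522).
Then the next iterate is (x, y)₁ = (-0.763, 0.978).

(-0.763, 0.978)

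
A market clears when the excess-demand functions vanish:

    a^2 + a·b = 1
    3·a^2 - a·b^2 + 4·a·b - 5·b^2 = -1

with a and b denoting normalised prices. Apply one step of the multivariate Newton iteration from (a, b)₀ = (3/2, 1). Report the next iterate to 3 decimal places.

(0.845, 0.913)

At (3/2, 1): F = (2.750, 7.250).
Jacobian J = [[2·a + b, a], [6·a - b^2 + 4·b, -2·a·b + 4·a - 10·b]].
At the point, J = [[4.000, 1.500], [12.000, -7.000]] (det J = -46.000).
Solving J·Δ = −F gives Δ = (-0.655, -0.087).
Then the next iterate is (a, b)₁ = (0.845, 0.913).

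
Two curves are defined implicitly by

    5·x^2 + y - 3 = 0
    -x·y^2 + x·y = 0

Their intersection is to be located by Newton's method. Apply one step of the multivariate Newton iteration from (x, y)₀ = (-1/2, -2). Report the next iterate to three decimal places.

(-0.845, 0.027)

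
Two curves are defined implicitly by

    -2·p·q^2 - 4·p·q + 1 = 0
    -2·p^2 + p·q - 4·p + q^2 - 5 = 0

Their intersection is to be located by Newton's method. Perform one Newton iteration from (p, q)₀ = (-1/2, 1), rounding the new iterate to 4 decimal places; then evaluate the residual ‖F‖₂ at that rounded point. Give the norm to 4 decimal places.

246.9264

At (-1/2, 1): F = (4.0000, -3.0000).
Jacobian J = [[-2·q^2 - 4·q, -4·p·q - 4·p], [-4·p + q - 4, p + 2·q]].
At the point, J = [[-6.0000, 4.0000], [-1.0000, 1.5000]] (det J = -5.0000).
Solving J·Δ = −F gives Δ = (3.6000, 4.4000).
Then the next iterate is (p, q)₁ = (3.1000, 5.4000).
Re-evaluating at (3.1000, 5.4000): F = (-246.7520, 9.2800), so ‖F‖₂ = 246.9264.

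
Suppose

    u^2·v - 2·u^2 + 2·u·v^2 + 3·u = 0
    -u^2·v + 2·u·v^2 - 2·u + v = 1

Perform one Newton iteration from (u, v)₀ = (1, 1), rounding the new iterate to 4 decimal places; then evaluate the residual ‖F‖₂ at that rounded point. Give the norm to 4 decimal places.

At (1, 1): F = (4.0000, -1.0000).
Jacobian J = [[2·u·v - 4·u + 2·v^2 + 3, u^2 + 4·u·v], [-2·u·v + 2·v^2 - 2, -u^2 + 4·u·v + 1]].
At the point, J = [[3.0000, 5.0000], [-2.0000, 4.0000]] (det J = 22.0000).
Solving J·Δ = −F gives Δ = (-0.9545, -0.2273).
Then the next iterate is (u, v)₁ = (0.0455, 0.7727).
Re-evaluating at (0.0455, 0.7727): F = (0.188292, -0.265567), so ‖F‖₂ = 0.3255.

0.3255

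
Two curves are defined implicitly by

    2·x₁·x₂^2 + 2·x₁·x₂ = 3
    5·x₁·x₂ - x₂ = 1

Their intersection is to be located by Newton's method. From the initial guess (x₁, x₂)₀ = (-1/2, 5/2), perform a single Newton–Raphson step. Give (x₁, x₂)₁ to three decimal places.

At (-1/2, 5/2): F = (-11.750, -9.750).
Jacobian J = [[2·x₂^2 + 2·x₂, 4·x₁·x₂ + 2·x₁], [5·x₂, 5·x₁ - 1]].
At the point, J = [[17.500, -6.000], [12.500, -3.500]] (det J = 13.750).
Solving J·Δ = −F gives Δ = (1.264, 1.727).
Then the next iterate is (x₁, x₂)₁ = (0.764, 4.227).

(0.764, 4.227)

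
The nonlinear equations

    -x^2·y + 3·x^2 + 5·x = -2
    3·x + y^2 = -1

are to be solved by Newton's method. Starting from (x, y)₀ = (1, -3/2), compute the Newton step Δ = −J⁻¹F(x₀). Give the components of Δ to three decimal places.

(-0.724, 1.359)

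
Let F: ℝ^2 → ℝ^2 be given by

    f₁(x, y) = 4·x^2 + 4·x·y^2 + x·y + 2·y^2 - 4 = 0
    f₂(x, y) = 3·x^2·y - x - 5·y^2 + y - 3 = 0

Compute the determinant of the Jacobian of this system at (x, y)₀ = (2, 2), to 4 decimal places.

J = [[8·x + 4·y^2 + y, 8·x·y + x + 4·y], [6·x·y - 1, 3·x^2 - 10·y + 1]].
At the point, J = [[34.0000, 42.0000], [23.0000, -7.0000]].
det J = -1204.0000.

-1204.0000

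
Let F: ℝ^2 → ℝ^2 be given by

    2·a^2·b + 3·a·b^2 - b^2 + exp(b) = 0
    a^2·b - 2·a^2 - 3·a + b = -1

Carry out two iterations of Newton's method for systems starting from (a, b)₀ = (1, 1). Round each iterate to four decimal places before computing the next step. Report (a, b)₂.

(0.2704, 0.0007)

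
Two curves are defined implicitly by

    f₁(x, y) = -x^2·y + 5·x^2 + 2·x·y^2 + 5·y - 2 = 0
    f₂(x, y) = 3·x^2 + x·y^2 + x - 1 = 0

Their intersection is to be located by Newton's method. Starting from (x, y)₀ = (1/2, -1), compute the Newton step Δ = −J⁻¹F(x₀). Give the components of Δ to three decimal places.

(0.112, 1.310)

At (1/2, -1): F = (-4.500, 0.750).
Jacobian J = [[-2·x·y + 10·x + 2·y^2, -x^2 + 4·x·y + 5], [6·x + y^2 + 1, 2·x·y]].
At the point, J = [[8.000, 2.750], [5.000, -1.000]] (det J = -21.750).
Solving J·Δ = −F gives Δ = (0.112, 1.310).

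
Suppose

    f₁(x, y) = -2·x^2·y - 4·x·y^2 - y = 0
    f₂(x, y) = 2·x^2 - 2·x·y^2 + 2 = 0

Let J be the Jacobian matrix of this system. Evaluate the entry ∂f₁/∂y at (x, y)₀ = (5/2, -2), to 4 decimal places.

26.5000

∂f₁/∂y = -2·x^2 - 8·x·y - 1.
At (5/2, -2) this is 26.5000.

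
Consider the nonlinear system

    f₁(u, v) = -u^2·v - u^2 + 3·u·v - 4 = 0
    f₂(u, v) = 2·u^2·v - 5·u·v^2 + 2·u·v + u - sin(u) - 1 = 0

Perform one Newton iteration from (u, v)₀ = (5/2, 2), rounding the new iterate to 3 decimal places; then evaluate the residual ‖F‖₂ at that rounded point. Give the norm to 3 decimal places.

5.592

At (5/2, 2): F = (-7.750, -14.09847).
Jacobian J = [[-2·u·v - 2·u + 3·v, -u^2 + 3·u], [4·u·v - 5·v^2 + 2·v - cos(u) + 1, 2·u^2 - 10·u·v + 2·u]].
At the point, J = [[-9.000, 1.250], [5.80114, -32.500]] (det J = 285.24857).
Solving J·Δ = −F gives Δ = (-0.945, -0.602).
Then the next iterate is (u, v)₁ = (1.555, 1.398).
Re-evaluating at (1.555, 1.398): F = (-3.27675, -4.53179), so ‖F‖₂ = 5.592.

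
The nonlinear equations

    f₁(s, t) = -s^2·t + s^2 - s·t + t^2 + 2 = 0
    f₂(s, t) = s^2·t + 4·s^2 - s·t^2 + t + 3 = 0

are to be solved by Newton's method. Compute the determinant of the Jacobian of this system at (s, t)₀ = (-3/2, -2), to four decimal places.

J = [[-2·s·t + 2·s - t, -s^2 - s + 2·t], [2·s·t + 8·s - t^2, s^2 - 2·s·t + 1]].
At the point, J = [[-7.0000, -4.7500], [-10.0000, -2.7500]].
det J = -28.2500.

-28.2500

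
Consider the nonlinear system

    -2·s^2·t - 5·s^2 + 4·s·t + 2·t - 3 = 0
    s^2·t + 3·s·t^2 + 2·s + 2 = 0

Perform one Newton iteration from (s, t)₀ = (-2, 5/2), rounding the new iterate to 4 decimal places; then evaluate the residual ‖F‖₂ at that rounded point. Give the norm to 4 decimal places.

At (-2, 5/2): F = (-58.0000, -29.5000).
Jacobian J = [[-4·s·t - 10·s + 4·t, -2·s^2 + 4·s + 2], [2·s·t + 3·t^2 + 2, s^2 + 6·s·t]].
At the point, J = [[50.0000, -14.0000], [10.7500, -26.0000]] (det J = -1149.5000).
Solving J·Δ = −F gives Δ = (0.9526, -0.7408).
Then the next iterate is (s, t)₁ = (-1.0474, 1.7592).
Re-evaluating at (-1.0474, 1.7592): F = (-16.197027, -7.889308), so ‖F‖₂ = 18.0162.

18.0162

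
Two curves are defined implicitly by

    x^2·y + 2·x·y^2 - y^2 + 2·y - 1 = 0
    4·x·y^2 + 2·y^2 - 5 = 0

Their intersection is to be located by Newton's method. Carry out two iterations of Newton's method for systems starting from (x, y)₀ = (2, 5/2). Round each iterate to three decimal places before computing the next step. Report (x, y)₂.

(0.613, 1.380)

At (2, 5/2): F = (32.750, 57.500).
Jacobian J = [[2·x·y + 2·y^2, x^2 + 4·x·y - 2·y + 2], [4·y^2, 8·x·y + 4·y]].
At the point, J = [[22.500, 21.000], [25.000, 50.000]] (det J = 600.000).
Solving J·Δ = −F gives Δ = (-0.717, -0.792).
Then the next iterate is (x, y)₁ = (1.283, 1.708).
Round to (1.283, 1.708) and repeat: F = (9.79596, 15.80593), J = [[10.21726, 8.99554], [11.66906, 24.36291]].
Δ = (-0.670, -0.328), so (x, y)₂ = (0.613, 1.380).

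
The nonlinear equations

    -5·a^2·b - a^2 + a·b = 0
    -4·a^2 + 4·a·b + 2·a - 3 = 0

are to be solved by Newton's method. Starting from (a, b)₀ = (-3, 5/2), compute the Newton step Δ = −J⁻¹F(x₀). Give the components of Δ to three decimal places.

At (-3, 5/2): F = (-129.000, -75.000).
Jacobian J = [[-10·a·b - 2·a + b, -5·a^2 + a], [-8·a + 4·b + 2, 4·a]].
At the point, J = [[83.500, -48.000], [36.000, -12.000]] (det J = 726.000).
Solving J·Δ = −F gives Δ = (2.826, 2.229).

(2.826, 2.229)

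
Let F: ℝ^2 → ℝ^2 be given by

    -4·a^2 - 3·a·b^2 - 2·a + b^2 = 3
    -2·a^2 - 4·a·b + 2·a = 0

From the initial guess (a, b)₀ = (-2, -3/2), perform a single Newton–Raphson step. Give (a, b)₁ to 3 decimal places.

(-0.736, -1.028)

At (-2, -3/2): F = (0.750, -24.000).
Jacobian J = [[-8·a - 3·b^2 - 2, -6·a·b + 2·b], [-4·a - 4·b + 2, -4·a]].
At the point, J = [[7.250, -21.000], [16.000, 8.000]] (det J = 394.000).
Solving J·Δ = −F gives Δ = (1.264, 0.472).
Then the next iterate is (a, b)₁ = (-0.736, -1.028).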